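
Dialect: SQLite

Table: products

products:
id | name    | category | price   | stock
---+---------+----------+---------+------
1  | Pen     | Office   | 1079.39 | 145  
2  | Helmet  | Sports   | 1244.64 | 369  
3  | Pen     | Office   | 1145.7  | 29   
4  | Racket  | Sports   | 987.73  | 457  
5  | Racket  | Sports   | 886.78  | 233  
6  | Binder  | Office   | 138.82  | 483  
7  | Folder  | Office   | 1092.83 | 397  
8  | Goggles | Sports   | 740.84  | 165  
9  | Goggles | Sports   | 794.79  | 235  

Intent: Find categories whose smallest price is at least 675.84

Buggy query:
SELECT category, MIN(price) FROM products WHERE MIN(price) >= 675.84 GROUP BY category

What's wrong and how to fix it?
Bug: Aggregates like MIN are computed per group after WHERE runs

Fix: Use HAVING for the per-group MIN condition

Corrected query:
SELECT category, MIN(price) FROM products GROUP BY category HAVING MIN(price) >= 675.84

Result:
category | MIN(price)
---------+-----------
Sports   | 740.84    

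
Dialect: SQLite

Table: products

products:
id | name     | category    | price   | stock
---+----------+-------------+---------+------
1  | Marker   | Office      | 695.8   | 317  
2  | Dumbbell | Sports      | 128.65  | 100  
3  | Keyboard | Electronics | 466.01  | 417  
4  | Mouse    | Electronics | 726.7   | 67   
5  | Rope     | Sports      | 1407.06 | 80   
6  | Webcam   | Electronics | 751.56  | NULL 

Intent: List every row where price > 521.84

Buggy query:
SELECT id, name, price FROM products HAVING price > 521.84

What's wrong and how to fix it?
Bug: This is a non-aggregate query (no GROUP BY, no aggregates), so in SQLite the HAVING clause is invalid here; a row-level condition belongs in WHERE

Fix: Replace HAVING with WHERE since the condition applies to individual rows

Corrected query:
SELECT id, name, price FROM products WHERE price > 521.84

Result:
id | name   | price  
---+--------+--------
1  | Marker | 695.8  
4  | Mouse  | 726.7  
5  | Rope   | 1407.06
6  | Webcam | 751.56 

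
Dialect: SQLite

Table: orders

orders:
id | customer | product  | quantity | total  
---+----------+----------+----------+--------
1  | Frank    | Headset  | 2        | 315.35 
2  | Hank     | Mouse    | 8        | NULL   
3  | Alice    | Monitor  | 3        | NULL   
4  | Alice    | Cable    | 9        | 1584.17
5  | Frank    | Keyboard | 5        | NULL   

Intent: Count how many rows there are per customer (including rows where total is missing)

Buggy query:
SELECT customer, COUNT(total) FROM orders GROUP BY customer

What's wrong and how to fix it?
Bug: COUNT(column) counts non-NULL values only; rows with NULL total aren't counted

Fix: Use COUNT(*) to count all rows regardless of NULL

Corrected query:
SELECT customer, COUNT(*) FROM orders GROUP BY customer

Result:
customer | COUNT(*)
---------+---------
Alice    | 2       
Frank    | 2       
Hank     | 1       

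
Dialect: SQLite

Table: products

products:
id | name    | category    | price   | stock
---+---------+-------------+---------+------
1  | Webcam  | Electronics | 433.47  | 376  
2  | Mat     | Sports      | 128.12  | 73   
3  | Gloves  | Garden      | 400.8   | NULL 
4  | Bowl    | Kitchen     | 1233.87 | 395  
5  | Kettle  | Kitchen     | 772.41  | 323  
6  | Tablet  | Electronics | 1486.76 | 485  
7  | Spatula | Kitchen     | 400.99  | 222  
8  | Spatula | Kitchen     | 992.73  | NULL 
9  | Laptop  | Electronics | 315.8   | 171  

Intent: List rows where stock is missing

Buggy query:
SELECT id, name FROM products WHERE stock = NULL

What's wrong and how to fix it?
Bug: Comparing to NULL with '=' never matches; NULL = NULL is unknown, not true

Fix: Use IS NULL to test for NULL

Corrected query:
SELECT id, name FROM products WHERE stock IS NULL

Result:
id | name   
---+--------
3  | Gloves 
8  | Spatula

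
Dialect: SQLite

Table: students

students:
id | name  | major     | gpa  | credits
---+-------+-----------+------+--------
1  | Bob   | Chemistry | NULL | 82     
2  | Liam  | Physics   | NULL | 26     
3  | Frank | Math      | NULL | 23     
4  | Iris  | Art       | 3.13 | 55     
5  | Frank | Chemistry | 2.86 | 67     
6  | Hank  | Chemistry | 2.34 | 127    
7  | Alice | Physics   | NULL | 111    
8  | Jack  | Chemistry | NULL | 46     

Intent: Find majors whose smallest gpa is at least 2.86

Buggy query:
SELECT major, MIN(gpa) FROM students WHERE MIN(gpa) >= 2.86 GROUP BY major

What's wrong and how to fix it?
Bug: Aggregates like MIN are computed per group after WHERE runs

Fix: Replace WHERE with HAVING after the GROUP BY

Corrected query:
SELECT major, MIN(gpa) FROM students GROUP BY major HAVING MIN(gpa) >= 2.86

Result:
major | MIN(gpa)
------+---------
Art   | 3.13    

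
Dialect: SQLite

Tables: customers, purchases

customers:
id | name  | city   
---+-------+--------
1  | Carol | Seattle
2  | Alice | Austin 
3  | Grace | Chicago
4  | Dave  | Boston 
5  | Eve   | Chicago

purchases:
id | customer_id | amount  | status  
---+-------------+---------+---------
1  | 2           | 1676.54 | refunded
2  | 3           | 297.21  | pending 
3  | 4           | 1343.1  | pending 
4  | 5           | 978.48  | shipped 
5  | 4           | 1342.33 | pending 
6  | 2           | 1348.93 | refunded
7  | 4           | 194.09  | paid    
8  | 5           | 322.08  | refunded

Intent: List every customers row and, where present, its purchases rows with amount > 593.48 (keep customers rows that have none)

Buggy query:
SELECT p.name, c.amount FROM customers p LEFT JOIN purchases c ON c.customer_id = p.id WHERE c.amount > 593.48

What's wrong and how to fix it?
Bug: Filtering c.amount in WHERE discards the NULL rows produced by LEFT JOIN, turning it into an inner join

Fix: Move the right-table condition into the ON clause so unmatched parents are kept

Corrected query:
SELECT p.name, c.amount FROM customers p LEFT JOIN purchases c ON c.customer_id = p.id AND c.amount > 593.48

Result:
name  | amount 
------+--------
Carol | NULL   
Alice | 1348.93
Alice | 1676.54
Grace | NULL   
Dave  | 1342.33
Dave  | 1343.1 
Eve   | 978.48 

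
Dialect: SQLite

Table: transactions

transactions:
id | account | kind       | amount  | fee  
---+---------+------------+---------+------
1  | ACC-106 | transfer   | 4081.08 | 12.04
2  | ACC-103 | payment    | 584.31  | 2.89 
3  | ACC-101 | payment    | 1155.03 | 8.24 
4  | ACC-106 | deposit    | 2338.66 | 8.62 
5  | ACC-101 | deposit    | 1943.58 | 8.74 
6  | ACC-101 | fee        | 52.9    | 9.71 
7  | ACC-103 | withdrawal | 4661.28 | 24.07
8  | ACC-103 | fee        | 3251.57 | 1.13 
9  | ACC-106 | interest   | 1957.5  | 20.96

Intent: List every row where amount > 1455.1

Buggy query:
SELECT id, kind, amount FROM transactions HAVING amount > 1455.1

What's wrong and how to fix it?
Bug: This is a non-aggregate query (no GROUP BY, no aggregates), so in SQLite the HAVING clause is invalid here; a row-level condition belongs in WHERE

Fix: Replace HAVING with WHERE since the condition applies to individual rows

Corrected query:
SELECT id, kind, amount FROM transactions WHERE amount > 1455.1

Result:
id | kind       | amount 
---+------------+--------
1  | transfer   | 4081.08
4  | deposit    | 2338.66
5  | deposit    | 1943.58
7  | withdrawal | 4661.28
8  | fee        | 3251.57
9  | interest   | 1957.5 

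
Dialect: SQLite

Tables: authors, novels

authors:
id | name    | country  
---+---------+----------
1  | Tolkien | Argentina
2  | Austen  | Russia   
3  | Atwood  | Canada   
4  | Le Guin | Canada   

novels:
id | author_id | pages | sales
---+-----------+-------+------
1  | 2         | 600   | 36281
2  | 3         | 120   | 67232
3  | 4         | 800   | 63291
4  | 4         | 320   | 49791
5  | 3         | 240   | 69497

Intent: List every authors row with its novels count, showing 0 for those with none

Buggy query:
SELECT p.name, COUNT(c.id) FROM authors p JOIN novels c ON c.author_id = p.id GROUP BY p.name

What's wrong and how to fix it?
Bug: An inner join excludes parents with zero children

Fix: Use LEFT JOIN so parents without children still appear (COUNT(c.id) gives 0)

Corrected query:
SELECT p.name, COUNT(c.id) FROM authors p LEFT JOIN novels c ON c.author_id = p.id GROUP BY p.name

Result:
name    | COUNT(c.id)
--------+------------
Atwood  | 2          
Austen  | 1          
Le Guin | 2          
Tolkien | 0          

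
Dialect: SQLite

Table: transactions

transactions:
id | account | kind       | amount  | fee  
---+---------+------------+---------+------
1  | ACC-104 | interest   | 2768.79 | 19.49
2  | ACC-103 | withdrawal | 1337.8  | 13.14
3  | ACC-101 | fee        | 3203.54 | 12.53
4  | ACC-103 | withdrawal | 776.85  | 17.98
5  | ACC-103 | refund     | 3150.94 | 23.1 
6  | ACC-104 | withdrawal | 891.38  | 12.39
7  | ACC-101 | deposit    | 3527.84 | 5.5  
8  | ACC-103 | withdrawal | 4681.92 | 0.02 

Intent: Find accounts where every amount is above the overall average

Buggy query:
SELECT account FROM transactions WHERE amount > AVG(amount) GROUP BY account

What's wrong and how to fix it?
Bug: WHERE evaluates per row before aggregation, so AVG() is unavailable

Fix: Compute the overall average in a scalar subquery and compare each group's MIN against it in HAVING

Corrected query:
SELECT account FROM transactions GROUP BY account HAVING MIN(amount) > (SELECT AVG(amount) FROM transactions)

Result:
account
-------
ACC-101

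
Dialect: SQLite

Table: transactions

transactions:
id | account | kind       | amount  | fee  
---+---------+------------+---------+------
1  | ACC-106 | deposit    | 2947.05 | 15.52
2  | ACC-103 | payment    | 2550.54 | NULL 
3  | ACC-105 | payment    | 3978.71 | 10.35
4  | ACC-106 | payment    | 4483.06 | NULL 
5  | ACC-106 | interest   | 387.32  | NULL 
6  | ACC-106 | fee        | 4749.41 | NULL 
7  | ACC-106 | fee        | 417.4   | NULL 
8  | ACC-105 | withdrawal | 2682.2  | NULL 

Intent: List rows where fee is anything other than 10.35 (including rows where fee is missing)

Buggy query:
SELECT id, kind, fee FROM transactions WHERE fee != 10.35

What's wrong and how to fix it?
Bug: 'fee != 10.35' is unknown when fee is NULL, so NULL rows are silently excluded

Fix: Add an explicit OR fee IS NULL to include the missing-value rows

Corrected query:
SELECT id, kind, fee FROM transactions WHERE fee != 10.35 OR fee IS NULL

Result:
id | kind       | fee  
---+------------+------
1  | deposit    | 15.52
2  | payment    | NULL 
4  | payment    | NULL 
5  | interest   | NULL 
6  | fee        | NULL 
7  | fee        | NULL 
8  | withdrawal | NULL 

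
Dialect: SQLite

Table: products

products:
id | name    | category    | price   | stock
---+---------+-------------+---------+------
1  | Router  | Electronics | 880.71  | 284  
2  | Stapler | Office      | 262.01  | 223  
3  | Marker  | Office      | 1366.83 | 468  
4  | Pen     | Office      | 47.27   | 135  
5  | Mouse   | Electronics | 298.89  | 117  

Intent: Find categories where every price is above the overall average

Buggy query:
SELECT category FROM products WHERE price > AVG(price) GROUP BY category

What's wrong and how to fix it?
Bug: WHERE evaluates per row before aggregation, so AVG() is unavailable

Fix: Compute the overall average in a scalar subquery and compare each group's MIN against it in HAVING

Corrected query:
SELECT category FROM products GROUP BY category HAVING MIN(price) > (SELECT AVG(price) FROM products)

Result:
(no rows)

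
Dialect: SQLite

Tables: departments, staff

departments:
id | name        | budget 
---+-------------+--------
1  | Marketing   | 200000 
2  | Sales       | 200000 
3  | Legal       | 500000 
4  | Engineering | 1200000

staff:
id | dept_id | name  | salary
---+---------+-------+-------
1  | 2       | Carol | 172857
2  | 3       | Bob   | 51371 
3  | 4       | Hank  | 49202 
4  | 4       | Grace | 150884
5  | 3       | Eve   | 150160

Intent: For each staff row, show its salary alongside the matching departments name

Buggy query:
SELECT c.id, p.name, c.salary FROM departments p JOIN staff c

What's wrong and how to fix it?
Bug: JOIN with no ON clause produces a cartesian product; every staff row pairs with every departments row

Fix: Add ON c.dept_id = p.id to the JOIN

Corrected query:
SELECT c.id, p.name, c.salary FROM departments p JOIN staff c ON c.dept_id = p.id

Result:
id | name        | salary
---+-------------+-------
1  | Sales       | 172857
2  | Legal       | 51371 
3  | Engineering | 49202 
4  | Engineering | 150884
5  | Legal       | 150160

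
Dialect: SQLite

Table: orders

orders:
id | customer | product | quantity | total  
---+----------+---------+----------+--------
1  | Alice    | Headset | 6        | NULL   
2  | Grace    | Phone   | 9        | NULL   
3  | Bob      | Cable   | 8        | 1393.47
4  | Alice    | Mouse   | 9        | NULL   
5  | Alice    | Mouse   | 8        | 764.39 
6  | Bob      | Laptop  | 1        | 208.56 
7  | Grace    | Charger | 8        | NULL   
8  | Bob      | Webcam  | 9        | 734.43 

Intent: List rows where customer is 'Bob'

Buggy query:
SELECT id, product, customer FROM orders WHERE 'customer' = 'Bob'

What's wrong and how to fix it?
Bug: 'customer' in single quotes is a string literal, not the column; the comparison is literal-vs-literal and never true

Fix: Remove the quotes around the column name (or use double quotes for an identifier)

Corrected query:
SELECT id, product, customer FROM orders WHERE customer = 'Bob'

Result:
id | product | customer
---+---------+---------
3  | Cable   | Bob     
6  | Laptop  | Bob     
8  | Webcam  | Bob     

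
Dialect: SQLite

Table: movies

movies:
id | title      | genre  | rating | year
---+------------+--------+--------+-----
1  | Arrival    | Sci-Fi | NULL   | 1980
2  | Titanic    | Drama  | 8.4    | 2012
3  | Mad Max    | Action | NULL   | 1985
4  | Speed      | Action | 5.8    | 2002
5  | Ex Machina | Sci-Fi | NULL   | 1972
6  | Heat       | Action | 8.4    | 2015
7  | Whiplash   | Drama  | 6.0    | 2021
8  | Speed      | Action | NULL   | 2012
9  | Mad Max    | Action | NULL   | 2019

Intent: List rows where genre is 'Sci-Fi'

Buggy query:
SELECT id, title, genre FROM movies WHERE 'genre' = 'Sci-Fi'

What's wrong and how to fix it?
Bug: 'genre' in single quotes is a string literal, not the column; the comparison is literal-vs-literal and never true

Fix: Remove the quotes around the column name (or use double quotes for an identifier)

Corrected query:
SELECT id, title, genre FROM movies WHERE genre = 'Sci-Fi'

Result:
id | title      | genre 
---+------------+-------
1  | Arrival    | Sci-Fi
5  | Ex Machina | Sci-Fi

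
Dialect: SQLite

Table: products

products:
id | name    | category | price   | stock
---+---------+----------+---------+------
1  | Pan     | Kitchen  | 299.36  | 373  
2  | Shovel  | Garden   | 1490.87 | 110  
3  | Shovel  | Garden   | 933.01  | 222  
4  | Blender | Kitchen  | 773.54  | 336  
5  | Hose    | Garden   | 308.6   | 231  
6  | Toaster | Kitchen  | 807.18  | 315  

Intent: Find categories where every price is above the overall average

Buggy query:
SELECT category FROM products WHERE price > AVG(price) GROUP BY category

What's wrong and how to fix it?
Bug: WHERE evaluates per row before aggregation, so AVG() is unavailable

Fix: Use a subquery for AVG and a HAVING MIN(...) filter so the condition holds for every row in the group

Corrected query:
SELECT category FROM products GROUP BY category HAVING MIN(price) > (SELECT AVG(price) FROM products)

Result:
(no rows)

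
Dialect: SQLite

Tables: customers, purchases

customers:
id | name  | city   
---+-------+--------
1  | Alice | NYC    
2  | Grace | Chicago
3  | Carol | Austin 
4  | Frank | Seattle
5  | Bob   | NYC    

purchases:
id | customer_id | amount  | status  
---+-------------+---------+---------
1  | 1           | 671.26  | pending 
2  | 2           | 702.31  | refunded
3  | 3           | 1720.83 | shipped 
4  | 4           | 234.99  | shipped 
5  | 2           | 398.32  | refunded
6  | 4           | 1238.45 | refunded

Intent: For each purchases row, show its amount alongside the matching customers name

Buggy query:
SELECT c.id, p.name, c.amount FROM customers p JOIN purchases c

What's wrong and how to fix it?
Bug: JOIN with no ON clause produces a cartesian product; every purchases row pairs with every customers row

Fix: Add ON c.customer_id = p.id to the JOIN

Corrected query:
SELECT c.id, p.name, c.amount FROM customers p JOIN purchases c ON c.customer_id = p.id

Result:
id | name  | amount 
---+-------+--------
1  | Alice | 671.26 
2  | Grace | 702.31 
3  | Carol | 1720.83
4  | Frank | 234.99 
5  | Grace | 398.32 
6  | Frank | 1238.45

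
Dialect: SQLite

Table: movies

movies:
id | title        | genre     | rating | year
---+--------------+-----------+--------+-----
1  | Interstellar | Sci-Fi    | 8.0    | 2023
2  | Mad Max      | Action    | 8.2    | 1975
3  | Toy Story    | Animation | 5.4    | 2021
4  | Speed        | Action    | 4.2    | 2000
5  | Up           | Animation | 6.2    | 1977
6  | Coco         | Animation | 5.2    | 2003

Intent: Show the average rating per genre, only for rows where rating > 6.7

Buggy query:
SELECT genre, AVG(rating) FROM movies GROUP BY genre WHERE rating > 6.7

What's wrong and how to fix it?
Bug: Row-level WHERE must come before GROUP BY in the clause order

Fix: Move the WHERE clause before GROUP BY

Corrected query:
SELECT genre, AVG(rating) FROM movies WHERE rating > 6.7 GROUP BY genre

Result:
genre  | AVG(rating)
-------+------------
Action | 8.2        
Sci-Fi | 8          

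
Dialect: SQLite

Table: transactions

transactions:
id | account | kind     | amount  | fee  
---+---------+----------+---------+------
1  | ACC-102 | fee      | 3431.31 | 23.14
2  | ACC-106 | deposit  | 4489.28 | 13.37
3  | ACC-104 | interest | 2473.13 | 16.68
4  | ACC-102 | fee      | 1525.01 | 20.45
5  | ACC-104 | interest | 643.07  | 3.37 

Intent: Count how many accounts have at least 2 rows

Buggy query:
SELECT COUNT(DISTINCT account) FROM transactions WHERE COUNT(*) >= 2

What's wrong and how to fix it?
Bug: COUNT(*) cannot appear in WHERE; the per-group count doesn't exist yet

Fix: Group first with HAVING COUNT(*) >= 2, then COUNT the resulting groups

Corrected query:
SELECT COUNT(*) FROM (SELECT account FROM transactions GROUP BY account HAVING COUNT(*) >= 2)

Result:
COUNT(*)
--------
2       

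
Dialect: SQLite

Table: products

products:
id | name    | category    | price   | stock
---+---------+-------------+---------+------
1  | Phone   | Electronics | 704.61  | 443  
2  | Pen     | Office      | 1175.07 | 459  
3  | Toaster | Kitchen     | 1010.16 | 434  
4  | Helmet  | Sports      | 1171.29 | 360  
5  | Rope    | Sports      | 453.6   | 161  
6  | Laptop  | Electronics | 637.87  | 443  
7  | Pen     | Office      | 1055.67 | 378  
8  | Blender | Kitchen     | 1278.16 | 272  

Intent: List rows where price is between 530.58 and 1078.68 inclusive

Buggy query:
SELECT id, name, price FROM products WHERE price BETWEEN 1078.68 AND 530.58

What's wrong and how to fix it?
Bug: The bounds are reversed; BETWEEN a AND b requires a <= b to match anything

Fix: Swap the bounds so the smaller value comes first

Corrected query:
SELECT id, name, price FROM products WHERE price BETWEEN 530.58 AND 1078.68

Result:
id | name    | price  
---+---------+--------
1  | Phone   | 704.61 
3  | Toaster | 1010.16
6  | Laptop  | 637.87 
7  | Pen     | 1055.67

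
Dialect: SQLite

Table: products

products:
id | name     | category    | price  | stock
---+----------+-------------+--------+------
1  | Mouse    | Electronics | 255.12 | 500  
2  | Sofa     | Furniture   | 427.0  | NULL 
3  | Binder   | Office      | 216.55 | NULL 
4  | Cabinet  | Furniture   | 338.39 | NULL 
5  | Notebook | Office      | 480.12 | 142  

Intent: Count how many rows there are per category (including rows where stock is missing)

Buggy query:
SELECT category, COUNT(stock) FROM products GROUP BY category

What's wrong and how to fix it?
Bug: COUNT(column) counts non-NULL values only; rows with NULL stock aren't counted

Fix: Use COUNT(*) to count all rows regardless of NULL

Corrected query:
SELECT category, COUNT(*) FROM products GROUP BY category

Result:
category    | COUNT(*)
------------+---------
Electronics | 1       
Furniture   | 2       
Office      | 2       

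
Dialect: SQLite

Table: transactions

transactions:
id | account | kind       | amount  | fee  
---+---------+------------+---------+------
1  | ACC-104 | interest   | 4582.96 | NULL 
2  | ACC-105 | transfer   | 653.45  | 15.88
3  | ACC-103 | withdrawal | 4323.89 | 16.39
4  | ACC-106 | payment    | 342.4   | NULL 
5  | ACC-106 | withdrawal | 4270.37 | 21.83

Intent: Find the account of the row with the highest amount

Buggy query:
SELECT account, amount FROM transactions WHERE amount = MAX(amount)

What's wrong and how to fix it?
Bug: MAX(amount) is an aggregate and cannot be used directly in WHERE

Fix: Use a subquery: WHERE amount = (SELECT MAX(amount) FROM transactions)

Corrected query:
SELECT account, amount FROM transactions WHERE amount = (SELECT MAX(amount) FROM transactions)

Result:
account | amount 
--------+--------
ACC-104 | 4582.96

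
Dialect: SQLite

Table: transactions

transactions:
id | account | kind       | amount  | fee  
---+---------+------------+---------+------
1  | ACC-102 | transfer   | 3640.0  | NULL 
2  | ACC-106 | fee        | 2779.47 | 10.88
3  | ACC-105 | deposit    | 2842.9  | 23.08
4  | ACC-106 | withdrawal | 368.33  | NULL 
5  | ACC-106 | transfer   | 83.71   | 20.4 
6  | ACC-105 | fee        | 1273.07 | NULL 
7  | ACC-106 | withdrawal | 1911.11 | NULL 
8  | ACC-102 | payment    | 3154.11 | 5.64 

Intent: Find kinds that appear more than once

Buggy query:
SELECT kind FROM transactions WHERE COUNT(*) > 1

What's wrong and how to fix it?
Bug: WHERE can't reference COUNT(*); aggregates are computed after WHERE

Fix: Group first, then use HAVING for the count condition

Corrected query:
SELECT kind FROM transactions GROUP BY kind HAVING COUNT(*) > 1

Result:
kind      
----------
fee       
transfer  
withdrawal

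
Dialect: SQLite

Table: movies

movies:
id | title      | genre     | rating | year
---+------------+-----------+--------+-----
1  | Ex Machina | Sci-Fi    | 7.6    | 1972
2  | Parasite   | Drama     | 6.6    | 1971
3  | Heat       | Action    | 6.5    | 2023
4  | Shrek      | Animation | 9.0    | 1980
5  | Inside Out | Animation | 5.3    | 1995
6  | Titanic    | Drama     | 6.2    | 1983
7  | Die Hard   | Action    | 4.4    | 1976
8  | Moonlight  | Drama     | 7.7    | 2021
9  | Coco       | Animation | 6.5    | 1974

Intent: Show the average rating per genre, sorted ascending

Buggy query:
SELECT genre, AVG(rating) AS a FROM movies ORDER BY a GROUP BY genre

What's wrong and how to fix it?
Bug: ORDER BY appears before GROUP BY; SQL clause order requires GROUP BY first

Fix: Move ORDER BY to the end, after GROUP BY

Corrected query:
SELECT genre, AVG(rating) AS a FROM movies GROUP BY genre ORDER BY a

Result:
genre     | a       
----------+---------
Action    | 5.45    
Drama     | 6.833333
Animation | 6.933333
Sci-Fi    | 7.6     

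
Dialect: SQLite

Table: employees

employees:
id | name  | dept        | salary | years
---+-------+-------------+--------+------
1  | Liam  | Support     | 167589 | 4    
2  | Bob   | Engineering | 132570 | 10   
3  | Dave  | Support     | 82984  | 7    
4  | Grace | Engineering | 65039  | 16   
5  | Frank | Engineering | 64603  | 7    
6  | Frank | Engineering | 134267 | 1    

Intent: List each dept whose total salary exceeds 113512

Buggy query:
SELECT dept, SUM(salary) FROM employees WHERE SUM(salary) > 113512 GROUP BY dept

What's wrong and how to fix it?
Bug: SUM(salary) is an aggregate, but WHERE filters rows before aggregation

Fix: Use HAVING (which filters groups after aggregation) instead of WHERE

Corrected query:
SELECT dept, SUM(salary) FROM employees GROUP BY dept HAVING SUM(salary) > 113512

Result:
dept        | SUM(salary)
------------+------------
Engineering | 396479     
Support     | 250573     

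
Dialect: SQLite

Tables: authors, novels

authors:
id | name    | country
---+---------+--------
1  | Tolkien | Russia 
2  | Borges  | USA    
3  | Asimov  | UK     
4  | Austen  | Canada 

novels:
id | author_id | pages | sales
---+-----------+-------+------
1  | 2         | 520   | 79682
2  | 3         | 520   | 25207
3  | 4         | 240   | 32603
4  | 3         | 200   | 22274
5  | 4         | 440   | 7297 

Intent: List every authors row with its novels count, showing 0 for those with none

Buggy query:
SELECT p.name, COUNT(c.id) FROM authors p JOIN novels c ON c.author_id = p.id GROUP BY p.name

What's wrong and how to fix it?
Bug: An inner join excludes parents with zero children

Fix: Switch to LEFT JOIN to retain unmatched parent rows

Corrected query:
SELECT p.name, COUNT(c.id) FROM authors p LEFT JOIN novels c ON c.author_id = p.id GROUP BY p.name

Result:
name    | COUNT(c.id)
--------+------------
Asimov  | 2          
Austen  | 2          
Borges  | 1          
Tolkien | 0          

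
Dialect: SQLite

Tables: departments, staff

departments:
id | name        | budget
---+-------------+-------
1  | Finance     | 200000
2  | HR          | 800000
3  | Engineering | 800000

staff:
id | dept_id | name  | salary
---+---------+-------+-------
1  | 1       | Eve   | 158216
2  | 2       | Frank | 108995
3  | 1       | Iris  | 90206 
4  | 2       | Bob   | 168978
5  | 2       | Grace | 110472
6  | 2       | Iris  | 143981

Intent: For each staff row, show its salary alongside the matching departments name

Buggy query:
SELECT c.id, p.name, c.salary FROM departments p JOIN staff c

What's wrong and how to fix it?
Bug: Missing join condition: each staff row is matched to all departments rows instead of just its own

Fix: Add ON c.dept_id = p.id to the JOIN

Corrected query:
SELECT c.id, p.name, c.salary FROM departments p JOIN staff c ON c.dept_id = p.id

Result:
id | name    | salary
---+---------+-------
1  | Finance | 158216
2  | HR      | 108995
3  | Finance | 90206 
4  | HR      | 168978
5  | HR      | 110472
6  | HR      | 143981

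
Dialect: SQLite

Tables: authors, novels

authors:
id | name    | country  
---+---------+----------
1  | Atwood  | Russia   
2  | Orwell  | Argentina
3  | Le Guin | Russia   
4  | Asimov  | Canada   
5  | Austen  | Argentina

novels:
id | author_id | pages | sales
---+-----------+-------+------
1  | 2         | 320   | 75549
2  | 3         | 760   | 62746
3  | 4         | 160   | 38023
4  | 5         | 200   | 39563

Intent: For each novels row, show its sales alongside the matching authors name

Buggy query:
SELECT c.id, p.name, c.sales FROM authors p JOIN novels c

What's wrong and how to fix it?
Bug: JOIN with no ON clause produces a cartesian product; every novels row pairs with every authors row

Fix: Add ON c.author_id = p.id to the JOIN

Corrected query:
SELECT c.id, p.name, c.sales FROM authors p JOIN novels c ON c.author_id = p.id

Result:
id | name    | sales
---+---------+------
1  | Orwell  | 75549
2  | Le Guin | 62746
3  | Asimov  | 38023
4  | Austen  | 39563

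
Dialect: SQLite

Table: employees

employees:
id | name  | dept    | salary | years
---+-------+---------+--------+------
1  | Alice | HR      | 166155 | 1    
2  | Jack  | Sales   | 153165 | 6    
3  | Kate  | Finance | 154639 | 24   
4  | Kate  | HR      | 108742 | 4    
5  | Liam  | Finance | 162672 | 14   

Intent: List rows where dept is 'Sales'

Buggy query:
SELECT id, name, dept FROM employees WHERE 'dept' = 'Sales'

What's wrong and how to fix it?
Bug: Single quotes denote string literals in SQL; the column name is being compared as a constant string

Fix: Reference the column as dept without single quotes

Corrected query:
SELECT id, name, dept FROM employees WHERE dept = 'Sales'

Result:
id | name | dept 
---+------+------
2  | Jack | Sales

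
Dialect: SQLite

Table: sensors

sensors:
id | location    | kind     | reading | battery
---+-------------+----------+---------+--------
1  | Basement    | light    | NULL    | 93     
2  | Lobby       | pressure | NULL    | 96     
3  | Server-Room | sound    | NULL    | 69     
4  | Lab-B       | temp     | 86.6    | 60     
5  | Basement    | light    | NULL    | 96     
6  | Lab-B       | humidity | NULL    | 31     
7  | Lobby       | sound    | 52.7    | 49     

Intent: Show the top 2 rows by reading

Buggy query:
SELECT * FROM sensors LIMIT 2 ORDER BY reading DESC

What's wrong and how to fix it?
Bug: LIMIT must come after ORDER BY

Fix: Sort with ORDER BY, then apply LIMIT

Corrected query:
SELECT * FROM sensors ORDER BY reading DESC LIMIT 2

Result:
id | location | kind  | reading | battery
---+----------+-------+---------+--------
4  | Lab-B    | temp  | 86.6    | 60     
7  | Lobby    | sound | 52.7    | 49     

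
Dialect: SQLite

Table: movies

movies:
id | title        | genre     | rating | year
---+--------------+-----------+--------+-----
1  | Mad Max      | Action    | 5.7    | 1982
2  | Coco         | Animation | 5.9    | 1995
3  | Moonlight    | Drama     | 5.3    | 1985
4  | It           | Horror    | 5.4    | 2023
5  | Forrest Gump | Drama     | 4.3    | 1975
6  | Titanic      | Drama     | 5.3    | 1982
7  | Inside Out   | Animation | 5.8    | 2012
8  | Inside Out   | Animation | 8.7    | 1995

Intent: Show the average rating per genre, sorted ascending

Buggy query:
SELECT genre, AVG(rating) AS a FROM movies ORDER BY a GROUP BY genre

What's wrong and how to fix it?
Bug: GROUP BY must precede ORDER BY

Fix: Move ORDER BY to the end, after GROUP BY

Corrected query:
SELECT genre, AVG(rating) AS a FROM movies GROUP BY genre ORDER BY a

Result:
genre     | a       
----------+---------
Drama     | 4.966667
Horror    | 5.4     
Action    | 5.7     
Animation | 6.8     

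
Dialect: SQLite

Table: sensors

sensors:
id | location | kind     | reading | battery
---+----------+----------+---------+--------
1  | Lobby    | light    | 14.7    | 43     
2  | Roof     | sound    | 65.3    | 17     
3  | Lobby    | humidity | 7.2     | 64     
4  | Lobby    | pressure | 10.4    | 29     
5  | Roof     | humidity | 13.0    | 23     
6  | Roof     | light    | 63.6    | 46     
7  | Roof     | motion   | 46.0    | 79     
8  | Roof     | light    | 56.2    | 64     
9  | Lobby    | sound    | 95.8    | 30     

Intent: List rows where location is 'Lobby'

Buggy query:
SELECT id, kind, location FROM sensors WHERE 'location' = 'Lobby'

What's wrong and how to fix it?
Bug: 'location' in single quotes is a string literal, not the column; the comparison is literal-vs-literal and never true

Fix: Remove the quotes around the column name (or use double quotes for an identifier)

Corrected query:
SELECT id, kind, location FROM sensors WHERE location = 'Lobby'

Result:
id | kind     | location
---+----------+---------
1  | light    | Lobby   
3  | humidity | Lobby   
4  | pressure | Lobby   
9  | sound    | Lobby   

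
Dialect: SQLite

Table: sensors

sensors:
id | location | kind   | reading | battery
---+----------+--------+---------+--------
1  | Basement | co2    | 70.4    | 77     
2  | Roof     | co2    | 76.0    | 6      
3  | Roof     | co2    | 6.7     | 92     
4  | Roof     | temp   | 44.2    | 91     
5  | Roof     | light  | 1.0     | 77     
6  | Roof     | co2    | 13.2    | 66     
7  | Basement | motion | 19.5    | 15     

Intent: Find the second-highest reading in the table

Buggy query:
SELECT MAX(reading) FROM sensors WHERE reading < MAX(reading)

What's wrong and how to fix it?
Bug: MAX(reading) on the right of the comparison is an aggregate-in-WHERE error

Fix: Put the inner MAX in a scalar subquery

Corrected query:
SELECT MAX(reading) FROM sensors WHERE reading < (SELECT MAX(reading) FROM sensors)

Result:
MAX(reading)
------------
70.4        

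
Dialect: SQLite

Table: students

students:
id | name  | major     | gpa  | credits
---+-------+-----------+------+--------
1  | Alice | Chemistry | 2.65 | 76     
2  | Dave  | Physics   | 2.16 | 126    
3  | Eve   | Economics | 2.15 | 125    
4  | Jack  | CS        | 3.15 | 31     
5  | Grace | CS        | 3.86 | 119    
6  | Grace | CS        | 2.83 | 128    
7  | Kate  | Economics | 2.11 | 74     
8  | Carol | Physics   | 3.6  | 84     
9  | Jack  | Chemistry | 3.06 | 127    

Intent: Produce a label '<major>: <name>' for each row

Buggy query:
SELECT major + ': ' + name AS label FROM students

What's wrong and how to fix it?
Bug: '+' is numeric addition; on text columns SQLite converts them to 0 instead of concatenating

Fix: Use the || operator for string concatenation

Corrected query:
SELECT major || ': ' || name AS label FROM students

Result:
label           
----------------
Chemistry: Alice
Physics: Dave   
Economics: Eve  
CS: Jack        
CS: Grace       
CS: Grace       
Economics: Kate 
Physics: Carol  
Chemistry: Jack 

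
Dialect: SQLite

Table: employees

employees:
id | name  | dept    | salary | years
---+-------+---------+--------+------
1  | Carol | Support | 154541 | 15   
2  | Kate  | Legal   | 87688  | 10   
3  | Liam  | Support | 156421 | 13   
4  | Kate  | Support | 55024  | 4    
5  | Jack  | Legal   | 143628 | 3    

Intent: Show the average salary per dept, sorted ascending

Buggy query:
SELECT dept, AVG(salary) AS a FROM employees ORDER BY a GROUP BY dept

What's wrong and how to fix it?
Bug: GROUP BY must precede ORDER BY

Fix: Reorder: SELECT … FROM … GROUP BY … ORDER BY …

Corrected query:
SELECT dept, AVG(salary) AS a FROM employees GROUP BY dept ORDER BY a

Result:
dept    | a            
--------+--------------
Legal   | 115658       
Support | 121995.333333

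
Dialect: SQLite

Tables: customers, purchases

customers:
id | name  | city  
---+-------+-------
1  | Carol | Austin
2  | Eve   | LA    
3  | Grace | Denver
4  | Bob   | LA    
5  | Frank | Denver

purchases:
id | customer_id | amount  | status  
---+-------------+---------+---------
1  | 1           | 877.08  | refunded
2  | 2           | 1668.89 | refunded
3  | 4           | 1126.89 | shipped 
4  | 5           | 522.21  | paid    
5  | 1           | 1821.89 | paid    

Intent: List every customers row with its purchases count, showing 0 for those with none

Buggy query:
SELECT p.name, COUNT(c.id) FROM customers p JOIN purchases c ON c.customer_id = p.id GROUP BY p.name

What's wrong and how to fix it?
Bug: An inner join excludes parents with zero children

Fix: Switch to LEFT JOIN to retain unmatched parent rows

Corrected query:
SELECT p.name, COUNT(c.id) FROM customers p LEFT JOIN purchases c ON c.customer_id = p.id GROUP BY p.name

Result:
name  | COUNT(c.id)
------+------------
Bob   | 1          
Carol | 2          
Eve   | 1          
Frank | 1          
Grace | 0          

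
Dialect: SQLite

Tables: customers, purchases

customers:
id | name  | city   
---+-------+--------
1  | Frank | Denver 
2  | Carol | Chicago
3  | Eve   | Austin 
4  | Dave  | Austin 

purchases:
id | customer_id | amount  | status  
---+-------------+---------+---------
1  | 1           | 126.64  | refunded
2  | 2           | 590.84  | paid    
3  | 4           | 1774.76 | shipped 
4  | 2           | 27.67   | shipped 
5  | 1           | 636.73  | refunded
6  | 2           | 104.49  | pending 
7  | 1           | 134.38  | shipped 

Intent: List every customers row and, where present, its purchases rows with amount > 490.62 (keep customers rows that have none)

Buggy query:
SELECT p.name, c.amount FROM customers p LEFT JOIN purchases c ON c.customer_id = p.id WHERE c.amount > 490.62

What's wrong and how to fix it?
Bug: Filtering c.amount in WHERE discards the NULL rows produced by LEFT JOIN, turning it into an inner join

Fix: Put 'c.amount > 490.62' in the JOIN's ON clause instead of WHERE

Corrected query:
SELECT p.name, c.amount FROM customers p LEFT JOIN purchases c ON c.customer_id = p.id AND c.amount > 490.62

Result:
name  | amount 
------+--------
Frank | 636.73 
Carol | 590.84 
Eve   | NULL   
Dave  | 1774.76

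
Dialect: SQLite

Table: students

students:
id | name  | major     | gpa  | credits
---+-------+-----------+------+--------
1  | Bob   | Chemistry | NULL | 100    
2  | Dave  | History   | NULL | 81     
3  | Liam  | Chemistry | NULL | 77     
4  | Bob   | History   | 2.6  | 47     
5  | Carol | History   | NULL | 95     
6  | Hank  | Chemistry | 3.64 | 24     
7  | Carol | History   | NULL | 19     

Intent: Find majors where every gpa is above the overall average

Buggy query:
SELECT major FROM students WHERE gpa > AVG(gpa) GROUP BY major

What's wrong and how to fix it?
Bug: WHERE evaluates per row before aggregation, so AVG() is unavailable

Fix: Use a subquery for AVG and a HAVING MIN(...) filter so the condition holds for every row in the group

Corrected query:
SELECT major FROM students GROUP BY major HAVING MIN(gpa) > (SELECT AVG(gpa) FROM students)

Result:
major    
---------
Chemistry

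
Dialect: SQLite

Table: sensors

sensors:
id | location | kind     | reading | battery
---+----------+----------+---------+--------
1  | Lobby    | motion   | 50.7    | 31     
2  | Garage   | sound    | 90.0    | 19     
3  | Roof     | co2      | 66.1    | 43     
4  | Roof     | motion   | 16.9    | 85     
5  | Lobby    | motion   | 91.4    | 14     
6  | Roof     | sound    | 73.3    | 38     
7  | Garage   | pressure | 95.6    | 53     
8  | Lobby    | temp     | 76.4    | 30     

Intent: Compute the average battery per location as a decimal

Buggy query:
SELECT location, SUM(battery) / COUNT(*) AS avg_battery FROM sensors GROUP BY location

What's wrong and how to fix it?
Bug: Both operands are integers, so '/' performs integer division and truncates

Fix: Cast one side to REAL so the division keeps the fractional part

Corrected query:
SELECT location, SUM(battery) * 1.0 / COUNT(*) AS avg_battery FROM sensors GROUP BY location

Result:
location | avg_battery
---------+------------
Garage   | 36         
Lobby    | 25         
Roof     | 55.333333  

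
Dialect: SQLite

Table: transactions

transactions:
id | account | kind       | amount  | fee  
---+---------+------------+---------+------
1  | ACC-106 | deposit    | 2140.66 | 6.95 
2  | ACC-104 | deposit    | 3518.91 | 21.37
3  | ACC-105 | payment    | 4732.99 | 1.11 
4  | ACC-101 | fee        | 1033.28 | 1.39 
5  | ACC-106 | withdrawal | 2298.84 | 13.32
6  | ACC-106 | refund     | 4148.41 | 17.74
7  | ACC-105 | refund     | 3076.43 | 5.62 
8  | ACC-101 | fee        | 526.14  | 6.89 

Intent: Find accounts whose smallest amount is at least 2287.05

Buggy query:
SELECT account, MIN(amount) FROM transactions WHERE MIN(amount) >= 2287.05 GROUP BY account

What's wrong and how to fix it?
Bug: MIN() in WHERE is a misuse of aggregate

Fix: Use HAVING for the per-group MIN condition

Corrected query:
SELECT account, MIN(amount) FROM transactions GROUP BY account HAVING MIN(amount) >= 2287.05

Result:
account | MIN(amount)
--------+------------
ACC-104 | 3518.91    
ACC-105 | 3076.43    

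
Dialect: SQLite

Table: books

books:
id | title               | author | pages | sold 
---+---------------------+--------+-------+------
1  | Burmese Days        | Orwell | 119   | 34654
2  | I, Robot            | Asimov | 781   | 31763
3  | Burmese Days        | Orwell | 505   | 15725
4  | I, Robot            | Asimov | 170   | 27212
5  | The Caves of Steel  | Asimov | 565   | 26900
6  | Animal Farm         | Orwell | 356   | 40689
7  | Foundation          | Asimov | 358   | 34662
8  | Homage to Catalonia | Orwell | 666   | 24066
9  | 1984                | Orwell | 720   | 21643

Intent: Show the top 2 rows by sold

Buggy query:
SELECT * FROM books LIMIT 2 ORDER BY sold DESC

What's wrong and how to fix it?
Bug: LIMIT must come after ORDER BY

Fix: Sort with ORDER BY, then apply LIMIT

Corrected query:
SELECT * FROM books ORDER BY sold DESC LIMIT 2

Result:
id | title       | author | pages | sold 
---+-------------+--------+-------+------
6  | Animal Farm | Orwell | 356   | 40689
7  | Foundation  | Asimov | 358   | 34662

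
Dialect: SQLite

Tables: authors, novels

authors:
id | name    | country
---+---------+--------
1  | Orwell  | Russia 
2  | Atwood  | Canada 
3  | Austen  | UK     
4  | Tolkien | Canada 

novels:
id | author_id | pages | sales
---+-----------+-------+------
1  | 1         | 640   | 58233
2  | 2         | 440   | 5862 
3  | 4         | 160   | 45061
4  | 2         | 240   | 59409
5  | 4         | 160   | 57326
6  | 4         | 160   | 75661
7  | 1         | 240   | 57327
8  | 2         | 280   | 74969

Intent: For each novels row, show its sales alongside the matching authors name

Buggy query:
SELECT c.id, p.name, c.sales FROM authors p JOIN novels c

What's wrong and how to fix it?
Bug: Missing join condition: each novels row is matched to all authors rows instead of just its own

Fix: Specify the join condition linking the foreign key to the parent id

Corrected query:
SELECT c.id, p.name, c.sales FROM authors p JOIN novels c ON c.author_id = p.id

Result:
id | name    | sales
---+---------+------
1  | Orwell  | 58233
2  | Atwood  | 5862 
3  | Tolkien | 45061
4  | Atwood  | 59409
5  | Tolkien | 57326
6  | Tolkien | 75661
7  | Orwell  | 57327
8  | Atwood  | 74969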